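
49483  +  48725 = 98208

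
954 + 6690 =7644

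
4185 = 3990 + 195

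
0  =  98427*0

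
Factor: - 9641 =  - 31^1*311^1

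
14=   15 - 1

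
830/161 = 830/161 = 5.16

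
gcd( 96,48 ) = 48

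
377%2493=377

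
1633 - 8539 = - 6906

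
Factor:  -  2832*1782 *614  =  - 3098627136= - 2^6*3^5*11^1 * 59^1*307^1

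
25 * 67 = 1675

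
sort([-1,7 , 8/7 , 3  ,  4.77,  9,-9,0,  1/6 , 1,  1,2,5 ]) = [ - 9 , - 1 , 0,1/6,1,  1 , 8/7, 2 , 3,4.77 , 5, 7 , 9]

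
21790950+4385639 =26176589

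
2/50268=1/25134 = 0.00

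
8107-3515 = 4592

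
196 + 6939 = 7135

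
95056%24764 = 20764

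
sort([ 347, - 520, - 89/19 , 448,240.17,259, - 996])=[ - 996,- 520, -89/19,240.17,259 , 347 , 448]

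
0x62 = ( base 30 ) 38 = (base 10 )98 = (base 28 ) 3E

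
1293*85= 109905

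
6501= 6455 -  - 46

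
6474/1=6474 = 6474.00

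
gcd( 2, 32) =2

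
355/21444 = 355/21444 = 0.02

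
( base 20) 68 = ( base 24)58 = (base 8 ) 200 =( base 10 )128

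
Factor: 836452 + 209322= 1045774=2^1*522887^1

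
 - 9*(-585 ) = 5265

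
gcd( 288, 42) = 6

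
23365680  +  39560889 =62926569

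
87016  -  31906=55110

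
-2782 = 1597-4379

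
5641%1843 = 112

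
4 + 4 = 8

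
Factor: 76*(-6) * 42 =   -  2^4*3^2*7^1*19^1 = -  19152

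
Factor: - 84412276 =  - 2^2*13^1*17^2*41^1*137^1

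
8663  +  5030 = 13693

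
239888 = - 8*( - 29986)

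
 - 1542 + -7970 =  - 9512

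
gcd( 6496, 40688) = 16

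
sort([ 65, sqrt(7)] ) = [ sqrt( 7),65 ]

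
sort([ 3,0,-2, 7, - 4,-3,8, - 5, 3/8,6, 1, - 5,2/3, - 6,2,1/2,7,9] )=[ - 6, - 5, - 5, - 4, - 3, - 2,0,3/8,1/2,2/3,1,2, 3,6 , 7, 7, 8,9 ] 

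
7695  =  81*95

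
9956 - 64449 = -54493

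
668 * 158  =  105544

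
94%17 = 9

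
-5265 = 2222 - 7487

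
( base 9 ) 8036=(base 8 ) 13351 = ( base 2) 1011011101001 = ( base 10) 5865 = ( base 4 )1123221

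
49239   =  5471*9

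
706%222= 40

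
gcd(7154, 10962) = 14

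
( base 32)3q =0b1111010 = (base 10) 122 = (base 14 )8A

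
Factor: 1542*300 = 462600 = 2^3 * 3^2*5^2 * 257^1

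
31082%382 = 140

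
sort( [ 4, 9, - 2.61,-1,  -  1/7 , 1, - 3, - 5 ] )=[  -  5,  -  3, - 2.61, - 1, - 1/7, 1 , 4,9] 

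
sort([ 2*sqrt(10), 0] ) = [ 0, 2*sqrt(  10 )] 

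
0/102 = 0= 0.00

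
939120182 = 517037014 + 422083168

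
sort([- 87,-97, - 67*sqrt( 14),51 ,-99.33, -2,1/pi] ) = [- 67*sqrt( 14), - 99.33, - 97 ,-87,-2, 1/pi,51 ] 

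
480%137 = 69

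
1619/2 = 809+1/2 = 809.50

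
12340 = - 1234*( - 10)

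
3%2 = 1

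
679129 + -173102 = 506027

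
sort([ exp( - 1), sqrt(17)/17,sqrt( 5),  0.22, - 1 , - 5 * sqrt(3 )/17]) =[-1, - 5*sqrt (3 )/17,  0.22,sqrt( 17)/17, exp(  -  1),  sqrt(5) ]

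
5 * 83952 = 419760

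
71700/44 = 1629 + 6/11 = 1629.55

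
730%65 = 15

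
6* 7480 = 44880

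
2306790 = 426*5415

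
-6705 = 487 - 7192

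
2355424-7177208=-4821784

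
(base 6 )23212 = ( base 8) 6370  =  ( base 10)3320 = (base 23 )668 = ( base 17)B85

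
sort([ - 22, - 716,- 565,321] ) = [ - 716, - 565, - 22, 321]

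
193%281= 193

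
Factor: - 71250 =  - 2^1*3^1*5^4*19^1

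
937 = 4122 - 3185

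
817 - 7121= - 6304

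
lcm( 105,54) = 1890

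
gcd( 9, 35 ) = 1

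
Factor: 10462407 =3^1* 19^1*31^2 * 191^1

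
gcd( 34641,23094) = 11547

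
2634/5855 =2634/5855 = 0.45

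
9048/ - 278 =-4524/139 = - 32.55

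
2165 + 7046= 9211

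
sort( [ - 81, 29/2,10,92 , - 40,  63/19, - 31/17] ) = [  -  81,-40,  -  31/17,63/19,10,29/2, 92 ]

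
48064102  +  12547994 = 60612096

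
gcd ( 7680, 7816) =8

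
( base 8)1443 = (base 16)323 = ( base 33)ob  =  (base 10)803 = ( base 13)49a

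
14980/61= 245 + 35/61 =245.57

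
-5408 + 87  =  -5321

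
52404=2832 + 49572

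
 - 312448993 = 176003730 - 488452723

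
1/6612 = 1/6612 = 0.00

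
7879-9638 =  -1759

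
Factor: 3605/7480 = 2^( - 3 )*7^1*11^( - 1 )*17^(  -  1)*103^1 = 721/1496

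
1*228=228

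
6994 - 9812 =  - 2818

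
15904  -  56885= - 40981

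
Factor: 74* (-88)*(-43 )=280016=2^4*11^1*37^1*43^1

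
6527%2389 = 1749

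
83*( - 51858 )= - 4304214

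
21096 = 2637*8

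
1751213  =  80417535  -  78666322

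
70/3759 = 10/537 = 0.02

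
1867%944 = 923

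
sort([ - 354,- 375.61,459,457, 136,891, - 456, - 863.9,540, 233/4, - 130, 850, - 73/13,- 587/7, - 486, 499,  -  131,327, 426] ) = [ - 863.9,-486, - 456,  -  375.61, - 354  , - 131, - 130 , - 587/7, - 73/13, 233/4 , 136, 327 , 426, 457, 459,  499 , 540,850,891] 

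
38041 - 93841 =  - 55800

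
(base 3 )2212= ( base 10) 77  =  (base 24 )35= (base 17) 49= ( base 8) 115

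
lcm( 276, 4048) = 12144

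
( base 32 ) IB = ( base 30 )JH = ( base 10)587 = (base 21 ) 16K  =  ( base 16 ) 24b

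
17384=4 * 4346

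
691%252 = 187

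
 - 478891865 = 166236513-645128378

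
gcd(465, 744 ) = 93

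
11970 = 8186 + 3784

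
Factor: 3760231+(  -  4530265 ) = - 2^1*3^1* 128339^1 = -  770034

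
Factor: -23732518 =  - 2^1*11866259^1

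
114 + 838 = 952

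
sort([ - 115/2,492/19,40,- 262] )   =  [  -  262, - 115/2,492/19,40]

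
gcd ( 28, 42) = 14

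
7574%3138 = 1298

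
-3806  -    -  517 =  -3289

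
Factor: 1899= 3^2 *211^1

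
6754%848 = 818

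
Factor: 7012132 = 2^2 * 89^1*19697^1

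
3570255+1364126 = 4934381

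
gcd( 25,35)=5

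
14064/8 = 1758 = 1758.00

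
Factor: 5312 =2^6*83^1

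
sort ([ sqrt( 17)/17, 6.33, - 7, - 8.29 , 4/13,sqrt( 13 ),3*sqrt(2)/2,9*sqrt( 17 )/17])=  [ - 8.29, - 7,  sqrt(17)/17 , 4/13,3 * sqrt( 2)/2,9 * sqrt( 17)/17 , sqrt(13) , 6.33 ]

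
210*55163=11584230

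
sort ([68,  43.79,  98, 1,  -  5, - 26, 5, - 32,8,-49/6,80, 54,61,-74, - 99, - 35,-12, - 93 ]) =[-99,-93, - 74, - 35,-32, - 26,-12,-49/6,- 5 , 1,5, 8,43.79,54,61,68, 80,98] 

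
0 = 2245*0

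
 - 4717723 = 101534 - 4819257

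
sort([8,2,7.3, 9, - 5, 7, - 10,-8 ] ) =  [ - 10,-8,-5, 2,7, 7.3, 8 , 9]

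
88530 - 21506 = 67024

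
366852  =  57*6436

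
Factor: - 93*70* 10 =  - 2^2*3^1 * 5^2*7^1 * 31^1 = -65100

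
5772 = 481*12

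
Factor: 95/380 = 2^(-2) =1/4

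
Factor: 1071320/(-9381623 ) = - 2^3*5^1*31^ ( - 1) * 47^( - 2 )*137^( - 1)*26783^1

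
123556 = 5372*23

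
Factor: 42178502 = 2^1*1381^1*15271^1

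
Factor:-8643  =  -3^1*43^1* 67^1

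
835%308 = 219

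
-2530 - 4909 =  - 7439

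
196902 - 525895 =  - 328993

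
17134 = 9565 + 7569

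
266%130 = 6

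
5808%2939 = 2869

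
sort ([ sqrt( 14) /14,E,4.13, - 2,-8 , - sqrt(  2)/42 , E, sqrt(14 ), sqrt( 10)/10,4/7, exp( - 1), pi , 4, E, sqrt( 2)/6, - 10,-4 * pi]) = [ - 4*pi, - 10 ,-8, - 2, - sqrt( 2 )/42,sqrt( 2)/6,sqrt( 14) /14, sqrt( 10)/10,  exp( - 1 ) , 4/7 , E,E , E , pi,  sqrt( 14),4, 4.13 ]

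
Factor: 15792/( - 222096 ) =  - 47/661 = - 47^1*661^ ( - 1 )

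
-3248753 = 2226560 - 5475313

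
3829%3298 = 531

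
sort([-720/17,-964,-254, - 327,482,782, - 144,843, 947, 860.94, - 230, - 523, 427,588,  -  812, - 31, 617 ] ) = [ - 964, - 812, - 523,  -  327, - 254, - 230 ,-144, - 720/17 , - 31,427,482, 588,617,782,  843,860.94,947]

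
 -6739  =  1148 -7887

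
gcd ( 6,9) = 3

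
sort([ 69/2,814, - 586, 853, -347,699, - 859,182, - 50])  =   [ - 859, - 586 , - 347,-50 , 69/2, 182,699, 814, 853 ] 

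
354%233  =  121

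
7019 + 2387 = 9406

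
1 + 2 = 3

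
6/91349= 6/91349= 0.00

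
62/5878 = 31/2939 = 0.01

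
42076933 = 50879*827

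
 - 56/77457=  - 1+ 77401/77457 = -0.00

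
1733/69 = 1733/69 = 25.12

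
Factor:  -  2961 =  - 3^2*7^1 * 47^1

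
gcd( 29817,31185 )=9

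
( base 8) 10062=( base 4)1000302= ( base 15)1366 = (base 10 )4146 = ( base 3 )12200120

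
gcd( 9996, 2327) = 1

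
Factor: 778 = 2^1*389^1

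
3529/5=705+4/5 = 705.80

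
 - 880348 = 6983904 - 7864252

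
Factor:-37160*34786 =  - 2^4*5^1*929^1*17393^1 = -  1292647760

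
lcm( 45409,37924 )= 3451084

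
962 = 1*962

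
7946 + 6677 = 14623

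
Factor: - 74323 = -74323^1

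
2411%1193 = 25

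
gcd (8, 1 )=1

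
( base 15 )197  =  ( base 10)367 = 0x16F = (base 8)557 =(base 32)BF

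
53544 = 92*582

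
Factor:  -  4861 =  - 4861^1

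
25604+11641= 37245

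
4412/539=8+ 100/539 = 8.19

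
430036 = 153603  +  276433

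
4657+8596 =13253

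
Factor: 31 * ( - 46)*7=- 9982 = - 2^1*7^1*23^1*31^1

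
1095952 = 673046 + 422906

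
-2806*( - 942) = 2643252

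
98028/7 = 14004 = 14004.00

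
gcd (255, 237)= 3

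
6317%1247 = 82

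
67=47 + 20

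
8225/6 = 1370 + 5/6 = 1370.83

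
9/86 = 9/86 = 0.10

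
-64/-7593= 64/7593= 0.01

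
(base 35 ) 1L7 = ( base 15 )8b2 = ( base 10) 1967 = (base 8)3657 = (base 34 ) 1nt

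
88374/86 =44187/43 = 1027.60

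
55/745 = 11/149 =0.07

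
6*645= 3870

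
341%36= 17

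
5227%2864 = 2363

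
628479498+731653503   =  1360133001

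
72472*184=13334848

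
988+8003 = 8991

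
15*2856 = 42840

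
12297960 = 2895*4248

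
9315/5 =1863= 1863.00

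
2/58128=1/29064 = 0.00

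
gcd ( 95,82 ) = 1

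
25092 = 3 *8364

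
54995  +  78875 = 133870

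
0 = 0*8810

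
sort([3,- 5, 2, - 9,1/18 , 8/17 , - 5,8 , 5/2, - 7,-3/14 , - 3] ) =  [ - 9, - 7 , - 5 , - 5, - 3,-3/14, 1/18,8/17,2 , 5/2 , 3,8] 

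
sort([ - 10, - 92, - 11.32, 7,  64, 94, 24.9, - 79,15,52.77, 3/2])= [ - 92, - 79, - 11.32, - 10,3/2,7,  15, 24.9, 52.77, 64,94]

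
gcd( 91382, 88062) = 2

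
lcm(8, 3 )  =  24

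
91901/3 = 30633 + 2/3 = 30633.67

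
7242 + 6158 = 13400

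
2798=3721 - 923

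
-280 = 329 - 609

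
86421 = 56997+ 29424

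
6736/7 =6736/7 = 962.29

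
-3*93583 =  - 280749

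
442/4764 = 221/2382 = 0.09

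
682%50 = 32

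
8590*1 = 8590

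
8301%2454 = 939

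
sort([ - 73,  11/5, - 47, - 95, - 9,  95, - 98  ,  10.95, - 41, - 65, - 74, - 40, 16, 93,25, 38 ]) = [ - 98,-95, - 74, - 73, - 65, - 47, - 41, - 40,-9, 11/5, 10.95, 16, 25, 38,93, 95 ] 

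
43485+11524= 55009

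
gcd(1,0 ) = 1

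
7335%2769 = 1797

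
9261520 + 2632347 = 11893867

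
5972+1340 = 7312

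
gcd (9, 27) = 9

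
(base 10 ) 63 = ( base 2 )111111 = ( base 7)120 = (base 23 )2h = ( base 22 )2J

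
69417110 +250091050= 319508160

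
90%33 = 24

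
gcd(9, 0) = 9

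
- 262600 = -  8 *32825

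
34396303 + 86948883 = 121345186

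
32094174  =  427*75162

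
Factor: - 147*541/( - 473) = 3^1*7^2*11^ ( - 1 )*43^(-1) * 541^1 = 79527/473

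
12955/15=2591/3 = 863.67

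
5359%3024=2335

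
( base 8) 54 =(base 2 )101100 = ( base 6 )112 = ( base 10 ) 44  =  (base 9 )48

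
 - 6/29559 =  - 2/9853 = - 0.00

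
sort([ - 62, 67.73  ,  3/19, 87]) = [ - 62,3/19, 67.73,  87]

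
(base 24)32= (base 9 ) 82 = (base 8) 112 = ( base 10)74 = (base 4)1022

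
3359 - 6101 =-2742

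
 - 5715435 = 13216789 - 18932224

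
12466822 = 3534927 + 8931895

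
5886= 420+5466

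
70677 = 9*7853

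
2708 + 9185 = 11893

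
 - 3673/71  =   - 52 + 19/71=- 51.73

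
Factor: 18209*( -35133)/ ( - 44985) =5^(-1 )*7^2*131^1*139^1*239^1*2999^( - 1)  =  213245599/14995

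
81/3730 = 81/3730 = 0.02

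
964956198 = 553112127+411844071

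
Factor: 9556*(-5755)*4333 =-2^2*5^1 * 7^1*619^1*1151^1*2389^1 = - 238292381740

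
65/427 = 65/427  =  0.15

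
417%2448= 417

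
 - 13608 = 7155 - 20763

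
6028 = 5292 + 736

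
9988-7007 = 2981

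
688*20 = 13760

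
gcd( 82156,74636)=188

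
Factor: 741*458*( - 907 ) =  - 307815846  =  - 2^1*3^1*13^1*19^1 * 229^1*907^1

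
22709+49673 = 72382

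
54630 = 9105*6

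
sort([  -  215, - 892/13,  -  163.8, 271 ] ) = [ - 215,-163.8,-892/13, 271] 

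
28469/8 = 28469/8 = 3558.62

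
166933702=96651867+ 70281835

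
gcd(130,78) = 26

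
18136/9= 2015 + 1/9 = 2015.11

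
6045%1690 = 975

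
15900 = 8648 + 7252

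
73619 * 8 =588952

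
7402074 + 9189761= 16591835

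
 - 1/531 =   -  1/531 = - 0.00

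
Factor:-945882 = -2^1*3^2*7^1*7507^1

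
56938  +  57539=114477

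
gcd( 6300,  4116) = 84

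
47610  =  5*9522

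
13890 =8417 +5473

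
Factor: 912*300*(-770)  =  -210672000 = -2^7* 3^2*5^3*7^1*11^1*19^1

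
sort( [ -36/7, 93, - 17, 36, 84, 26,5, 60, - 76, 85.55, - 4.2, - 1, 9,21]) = [ - 76,-17, - 36/7,-4.2, - 1, 5, 9,21,26, 36,60,  84,85.55,  93] 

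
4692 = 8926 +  - 4234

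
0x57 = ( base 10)87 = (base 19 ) 4b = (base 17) 52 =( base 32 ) 2n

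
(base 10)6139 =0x17fb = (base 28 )7n7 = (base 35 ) 50E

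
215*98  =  21070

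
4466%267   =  194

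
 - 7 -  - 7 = 0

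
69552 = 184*378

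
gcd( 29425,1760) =55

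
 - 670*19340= - 12957800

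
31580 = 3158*10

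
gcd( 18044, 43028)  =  1388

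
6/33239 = 6/33239 = 0.00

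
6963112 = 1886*3692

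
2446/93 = 26+28/93= 26.30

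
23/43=23/43 = 0.53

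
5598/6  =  933 = 933.00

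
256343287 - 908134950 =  -651791663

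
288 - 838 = - 550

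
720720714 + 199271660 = 919992374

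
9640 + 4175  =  13815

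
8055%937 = 559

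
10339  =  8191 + 2148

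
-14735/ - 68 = 14735/68=216.69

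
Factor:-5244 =-2^2*3^1*19^1*23^1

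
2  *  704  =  1408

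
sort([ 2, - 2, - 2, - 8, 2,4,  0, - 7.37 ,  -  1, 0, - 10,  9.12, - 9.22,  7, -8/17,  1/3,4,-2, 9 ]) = [ - 10,-9.22, - 8, - 7.37 ,-2, - 2, - 2,  -  1, - 8/17, 0, 0, 1/3, 2, 2,4, 4,  7,9, 9.12]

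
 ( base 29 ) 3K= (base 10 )107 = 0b1101011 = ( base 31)3e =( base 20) 57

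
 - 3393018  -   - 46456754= 43063736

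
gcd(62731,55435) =1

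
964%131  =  47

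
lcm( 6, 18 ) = 18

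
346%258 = 88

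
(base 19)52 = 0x61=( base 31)34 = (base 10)97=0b1100001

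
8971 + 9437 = 18408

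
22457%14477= 7980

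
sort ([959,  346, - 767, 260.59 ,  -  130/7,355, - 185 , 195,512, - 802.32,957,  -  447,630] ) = [-802.32, - 767, - 447, - 185, - 130/7,195, 260.59,346,  355,512,630,957,959 ] 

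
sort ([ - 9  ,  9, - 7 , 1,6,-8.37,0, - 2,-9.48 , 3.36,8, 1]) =[-9.48 ,-9, - 8.37, - 7, - 2,  0, 1,1, 3.36,6,8,9] 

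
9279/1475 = 6+429/1475 = 6.29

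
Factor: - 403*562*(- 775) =2^1*5^2*13^1*31^2*281^1 = 175526650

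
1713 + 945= 2658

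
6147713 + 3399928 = 9547641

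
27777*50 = 1388850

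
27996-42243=-14247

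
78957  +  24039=102996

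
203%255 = 203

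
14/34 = 7/17=0.41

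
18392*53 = 974776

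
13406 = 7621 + 5785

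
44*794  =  34936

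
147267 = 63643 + 83624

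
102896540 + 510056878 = 612953418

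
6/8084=3/4042 =0.00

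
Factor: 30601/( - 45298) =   -  431/638  =  -2^( - 1 )*11^ ( - 1 )*29^( - 1)*431^1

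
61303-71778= - 10475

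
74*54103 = 4003622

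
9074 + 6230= 15304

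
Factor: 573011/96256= 2^(-11)*29^1 * 47^( - 1)*19759^1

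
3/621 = 1/207 = 0.00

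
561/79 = 561/79 = 7.10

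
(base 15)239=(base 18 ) 1a0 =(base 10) 504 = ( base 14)280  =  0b111111000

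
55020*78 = 4291560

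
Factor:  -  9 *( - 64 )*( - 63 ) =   -  2^6 * 3^4 * 7^1 = -36288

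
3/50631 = 1/16877 = 0.00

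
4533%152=125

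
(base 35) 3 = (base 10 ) 3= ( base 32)3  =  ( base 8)3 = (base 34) 3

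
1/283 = 1/283= 0.00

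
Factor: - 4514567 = - 4514567^1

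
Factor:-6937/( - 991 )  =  7= 7^1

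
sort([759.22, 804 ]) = [759.22, 804] 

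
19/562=19/562=0.03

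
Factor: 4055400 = 2^3*3^3*5^2*751^1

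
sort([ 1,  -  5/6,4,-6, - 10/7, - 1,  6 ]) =[-6, - 10/7, - 1,-5/6, 1, 4,6]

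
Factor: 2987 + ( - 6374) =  - 3387 = - 3^1*1129^1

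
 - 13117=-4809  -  8308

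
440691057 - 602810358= - 162119301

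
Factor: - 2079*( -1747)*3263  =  11851258419 = 3^3*7^1*11^1*13^1*251^1*1747^1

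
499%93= 34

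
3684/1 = 3684  =  3684.00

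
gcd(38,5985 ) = 19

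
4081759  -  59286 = 4022473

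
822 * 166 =136452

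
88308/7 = 88308/7 = 12615.43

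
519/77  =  519/77= 6.74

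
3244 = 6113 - 2869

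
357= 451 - 94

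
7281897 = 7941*917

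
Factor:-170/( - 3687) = 2^1*3^ ( - 1)*5^1*17^1*1229^( - 1)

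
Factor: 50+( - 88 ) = - 2^1 * 19^1 = - 38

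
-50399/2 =-25200 + 1/2 = - 25199.50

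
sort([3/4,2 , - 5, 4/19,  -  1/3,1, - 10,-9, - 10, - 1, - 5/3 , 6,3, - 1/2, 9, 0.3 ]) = [  -  10, - 10, - 9, - 5, - 5/3, - 1, - 1/2,-1/3 , 4/19, 0.3 , 3/4, 1,2,3, 6,9]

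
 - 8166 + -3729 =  - 11895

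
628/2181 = 628/2181 = 0.29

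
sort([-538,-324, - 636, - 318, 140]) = [ - 636, - 538, - 324, - 318,140]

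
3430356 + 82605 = 3512961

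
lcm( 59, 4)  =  236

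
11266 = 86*131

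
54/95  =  54/95 = 0.57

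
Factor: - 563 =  - 563^1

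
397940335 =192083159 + 205857176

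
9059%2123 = 567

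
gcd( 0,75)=75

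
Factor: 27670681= 27670681^1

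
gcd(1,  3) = 1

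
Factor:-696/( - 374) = 348/187 = 2^2*3^1*11^(- 1)*17^( - 1 )*29^1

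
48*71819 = 3447312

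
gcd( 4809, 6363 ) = 21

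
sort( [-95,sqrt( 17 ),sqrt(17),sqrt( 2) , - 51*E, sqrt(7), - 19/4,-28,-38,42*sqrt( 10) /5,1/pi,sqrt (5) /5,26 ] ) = [ - 51*E, - 95, - 38,- 28,-19/4, 1/pi,sqrt(5)/5,sqrt( 2),sqrt( 7 ), sqrt( 17), sqrt ( 17 ), 26,42*sqrt(10 )/5 ] 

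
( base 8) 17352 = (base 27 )AN3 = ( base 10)7914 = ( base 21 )HJI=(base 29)9BQ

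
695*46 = 31970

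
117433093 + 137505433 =254938526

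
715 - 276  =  439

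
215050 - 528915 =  - 313865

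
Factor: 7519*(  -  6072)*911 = - 41592040248 = - 2^3*3^1*11^1  *  23^1 * 73^1*103^1*911^1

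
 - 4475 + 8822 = 4347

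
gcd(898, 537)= 1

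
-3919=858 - 4777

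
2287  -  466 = 1821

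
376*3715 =1396840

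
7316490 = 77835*94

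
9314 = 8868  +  446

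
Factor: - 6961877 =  - 13^1*535529^1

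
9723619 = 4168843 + 5554776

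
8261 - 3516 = 4745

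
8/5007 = 8/5007 = 0.00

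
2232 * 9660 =21561120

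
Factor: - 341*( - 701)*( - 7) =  - 1673287 = - 7^1 * 11^1*31^1*701^1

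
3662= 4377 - 715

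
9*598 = 5382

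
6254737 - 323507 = 5931230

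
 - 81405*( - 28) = 2279340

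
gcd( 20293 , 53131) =13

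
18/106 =9/53  =  0.17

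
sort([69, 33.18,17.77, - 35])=[ - 35,17.77, 33.18,69]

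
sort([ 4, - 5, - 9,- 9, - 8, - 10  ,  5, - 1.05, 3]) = [ - 10, - 9, - 9, - 8, - 5, - 1.05, 3,4,5] 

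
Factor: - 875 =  - 5^3*7^1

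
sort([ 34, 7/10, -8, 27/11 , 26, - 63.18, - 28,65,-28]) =[ - 63.18, - 28, - 28,-8, 7/10, 27/11, 26,34,  65 ]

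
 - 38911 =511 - 39422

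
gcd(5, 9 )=1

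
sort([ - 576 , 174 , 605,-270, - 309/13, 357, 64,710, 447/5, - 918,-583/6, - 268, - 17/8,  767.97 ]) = [ - 918,- 576,  -  270, - 268,  -  583/6,- 309/13,- 17/8, 64, 447/5, 174,357, 605, 710, 767.97 ]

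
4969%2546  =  2423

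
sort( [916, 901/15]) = [ 901/15, 916] 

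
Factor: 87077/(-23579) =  - 17^(-1)* 73^( - 1)*4583^1 = - 4583/1241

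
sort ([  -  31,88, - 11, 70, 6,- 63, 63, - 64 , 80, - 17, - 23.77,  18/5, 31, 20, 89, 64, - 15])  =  [-64,-63, - 31 , - 23.77, - 17, - 15, - 11, 18/5, 6,20, 31, 63, 64, 70,  80, 88, 89]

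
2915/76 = 2915/76 = 38.36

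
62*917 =56854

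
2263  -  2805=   -  542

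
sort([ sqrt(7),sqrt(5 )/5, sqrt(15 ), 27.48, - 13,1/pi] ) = [ - 13,1/pi,sqrt(5 ) /5,  sqrt( 7 ),sqrt(15),  27.48 ] 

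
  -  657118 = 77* (- 8534 ) 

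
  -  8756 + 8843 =87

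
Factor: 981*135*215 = 3^5*5^2*43^1*109^1 = 28473525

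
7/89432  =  1/12776 = 0.00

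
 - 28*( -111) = 3108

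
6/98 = 3/49= 0.06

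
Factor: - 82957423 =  - 82957423^1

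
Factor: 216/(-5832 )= - 1/27 = - 3^ ( - 3) 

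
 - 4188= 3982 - 8170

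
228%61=45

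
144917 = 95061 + 49856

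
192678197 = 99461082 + 93217115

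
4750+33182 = 37932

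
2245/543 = 4 + 73/543=4.13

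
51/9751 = 51/9751 = 0.01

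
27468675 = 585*46955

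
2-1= 1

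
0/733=0 = 0.00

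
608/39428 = 152/9857= 0.02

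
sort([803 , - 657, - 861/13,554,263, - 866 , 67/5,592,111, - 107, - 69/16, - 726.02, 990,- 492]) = [ - 866, - 726.02,-657, - 492, - 107, - 861/13, - 69/16, 67/5,  111 , 263, 554,592,803,990]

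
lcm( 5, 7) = 35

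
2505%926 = 653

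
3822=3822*1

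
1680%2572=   1680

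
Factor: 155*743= 5^1  *31^1*743^1 = 115165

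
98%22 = 10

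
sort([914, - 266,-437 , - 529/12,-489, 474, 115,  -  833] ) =[-833, - 489  , -437,-266, - 529/12, 115,474, 914]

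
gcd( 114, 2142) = 6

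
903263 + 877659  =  1780922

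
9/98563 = 9/98563 =0.00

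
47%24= 23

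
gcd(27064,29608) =8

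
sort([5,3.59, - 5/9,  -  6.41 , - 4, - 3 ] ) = [ - 6.41, - 4, - 3, - 5/9,3.59, 5 ] 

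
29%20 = 9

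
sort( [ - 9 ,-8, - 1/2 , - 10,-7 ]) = [ - 10 , - 9,-8, - 7, - 1/2]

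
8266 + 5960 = 14226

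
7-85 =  - 78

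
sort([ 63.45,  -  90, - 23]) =[ - 90,-23, 63.45]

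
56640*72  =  4078080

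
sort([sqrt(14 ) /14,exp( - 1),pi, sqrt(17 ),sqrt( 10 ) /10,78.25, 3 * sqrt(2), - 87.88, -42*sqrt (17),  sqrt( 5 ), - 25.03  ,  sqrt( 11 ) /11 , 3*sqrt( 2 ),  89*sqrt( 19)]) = [ - 42*sqrt (17), - 87.88, - 25.03,sqrt( 14) /14,sqrt ( 11 ) /11,sqrt( 10)/10,  exp(  -  1), sqrt( 5), pi,  sqrt( 17), 3*sqrt( 2 ),3 * sqrt( 2 ), 78.25, 89*sqrt(19 )]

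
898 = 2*449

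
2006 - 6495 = -4489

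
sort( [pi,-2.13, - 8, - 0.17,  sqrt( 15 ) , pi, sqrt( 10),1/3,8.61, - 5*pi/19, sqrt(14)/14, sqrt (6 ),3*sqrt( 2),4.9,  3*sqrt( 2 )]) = [ - 8, - 2.13,-5*pi/19, - 0.17,sqrt( 14) /14,1/3,  sqrt( 6), pi, pi,sqrt(10),  sqrt( 15),  3*sqrt(2 ), 3 * sqrt(2 ) , 4.9,8.61] 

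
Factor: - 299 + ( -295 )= - 2^1*3^3*11^1 = - 594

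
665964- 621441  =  44523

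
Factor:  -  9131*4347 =-39692457 = - 3^3 *7^1*23^2*397^1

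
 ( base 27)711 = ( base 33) 4NG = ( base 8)12013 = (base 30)5L1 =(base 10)5131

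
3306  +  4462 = 7768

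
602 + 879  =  1481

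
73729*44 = 3244076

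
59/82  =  59/82=0.72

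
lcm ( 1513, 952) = 84728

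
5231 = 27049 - 21818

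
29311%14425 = 461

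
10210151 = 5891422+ 4318729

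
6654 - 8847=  - 2193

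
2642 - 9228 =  - 6586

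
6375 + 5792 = 12167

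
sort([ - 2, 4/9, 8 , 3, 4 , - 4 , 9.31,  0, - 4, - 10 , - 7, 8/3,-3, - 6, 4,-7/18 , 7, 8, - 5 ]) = [ - 10,-7, - 6, - 5,-4, - 4, - 3,-2,  -  7/18, 0, 4/9,8/3, 3, 4 , 4  ,  7, 8, 8, 9.31]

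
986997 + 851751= 1838748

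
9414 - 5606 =3808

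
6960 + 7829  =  14789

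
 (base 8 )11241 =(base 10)4769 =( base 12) 2915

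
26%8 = 2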